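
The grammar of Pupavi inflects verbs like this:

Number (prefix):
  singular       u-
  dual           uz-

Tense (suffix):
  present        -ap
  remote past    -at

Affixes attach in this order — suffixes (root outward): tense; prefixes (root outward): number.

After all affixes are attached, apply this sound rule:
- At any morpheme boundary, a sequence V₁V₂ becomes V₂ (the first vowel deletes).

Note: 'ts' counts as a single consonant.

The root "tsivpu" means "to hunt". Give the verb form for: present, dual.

uztsivpap

Attach tense present -ap → tsivpuap.
Attach number dual uz- → uztsivpuap.
Apply vowel deletion: uztsivpuap → uztsivpap.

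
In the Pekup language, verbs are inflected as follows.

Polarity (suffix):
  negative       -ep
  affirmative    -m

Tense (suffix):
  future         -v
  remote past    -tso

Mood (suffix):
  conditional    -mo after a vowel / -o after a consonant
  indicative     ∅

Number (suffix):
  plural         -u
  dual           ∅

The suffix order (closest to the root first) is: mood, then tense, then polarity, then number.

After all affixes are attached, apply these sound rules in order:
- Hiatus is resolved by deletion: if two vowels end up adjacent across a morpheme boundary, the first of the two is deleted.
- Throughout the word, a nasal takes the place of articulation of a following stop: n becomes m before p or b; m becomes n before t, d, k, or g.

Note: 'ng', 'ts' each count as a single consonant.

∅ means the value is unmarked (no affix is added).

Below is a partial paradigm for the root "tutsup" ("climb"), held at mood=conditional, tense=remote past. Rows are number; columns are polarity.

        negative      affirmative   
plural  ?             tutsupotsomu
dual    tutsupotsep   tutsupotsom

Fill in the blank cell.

tutsupotsepu

Attach mood conditional -o (after consonant 'p') → tutsupo.
Attach tense remote past -tso → tutsupotso.
Attach polarity negative -ep → tutsupotsoep.
Attach number plural -u → tutsupotsoepu.
Apply vowel deletion: tutsupotsoepu → tutsupotsepu.
Nasal assimilation: no change.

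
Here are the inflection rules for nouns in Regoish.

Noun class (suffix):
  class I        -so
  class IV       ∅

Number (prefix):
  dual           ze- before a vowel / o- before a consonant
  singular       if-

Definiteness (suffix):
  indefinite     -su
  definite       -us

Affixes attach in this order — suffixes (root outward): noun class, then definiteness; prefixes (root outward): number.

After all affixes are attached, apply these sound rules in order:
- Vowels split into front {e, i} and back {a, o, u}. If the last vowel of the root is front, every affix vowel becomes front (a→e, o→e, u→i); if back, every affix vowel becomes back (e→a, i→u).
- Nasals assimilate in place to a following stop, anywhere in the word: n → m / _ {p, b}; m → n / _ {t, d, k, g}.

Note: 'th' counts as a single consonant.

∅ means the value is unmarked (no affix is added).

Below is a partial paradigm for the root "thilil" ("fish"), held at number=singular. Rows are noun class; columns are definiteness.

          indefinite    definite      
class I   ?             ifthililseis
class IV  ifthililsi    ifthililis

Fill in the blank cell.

Attach noun class class I -so → thililso.
Attach definiteness indefinite -su → thililsosu.
Attach number singular if- → ifthililsosu.
Apply vowel harmony: ifthililsosu → ifthililsesi.
Nasal assimilation: no change.

ifthililsesi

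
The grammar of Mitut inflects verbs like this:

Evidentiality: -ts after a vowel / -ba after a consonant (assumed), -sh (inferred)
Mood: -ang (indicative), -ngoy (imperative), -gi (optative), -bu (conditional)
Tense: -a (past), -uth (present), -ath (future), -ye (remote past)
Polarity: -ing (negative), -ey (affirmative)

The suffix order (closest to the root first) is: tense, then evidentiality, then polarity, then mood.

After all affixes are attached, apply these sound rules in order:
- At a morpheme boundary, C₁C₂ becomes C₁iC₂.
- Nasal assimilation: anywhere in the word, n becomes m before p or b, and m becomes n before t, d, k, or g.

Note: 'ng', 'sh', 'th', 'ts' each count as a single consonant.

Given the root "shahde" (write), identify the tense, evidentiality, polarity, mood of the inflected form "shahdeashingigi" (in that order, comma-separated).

past, inferred, negative, optative

Segment: shahde-a-sh-ing-gi.
tense: -a → past.
evidentiality: -sh → inferred.
polarity: -ing → negative.
mood: -gi → optative.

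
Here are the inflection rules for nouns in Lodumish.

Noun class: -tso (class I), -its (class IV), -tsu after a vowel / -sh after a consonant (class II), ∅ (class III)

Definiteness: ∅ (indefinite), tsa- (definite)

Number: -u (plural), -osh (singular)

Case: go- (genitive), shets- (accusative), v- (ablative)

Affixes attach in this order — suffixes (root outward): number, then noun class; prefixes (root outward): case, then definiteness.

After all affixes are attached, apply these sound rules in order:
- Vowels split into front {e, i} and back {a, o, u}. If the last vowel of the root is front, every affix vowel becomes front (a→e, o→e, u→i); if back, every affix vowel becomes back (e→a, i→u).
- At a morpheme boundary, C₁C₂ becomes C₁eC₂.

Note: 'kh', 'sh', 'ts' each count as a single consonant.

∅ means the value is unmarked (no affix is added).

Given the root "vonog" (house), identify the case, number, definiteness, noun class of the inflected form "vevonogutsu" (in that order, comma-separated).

ablative, plural, indefinite, class II

Segment: v-vonog-u-tsu.
case: v- → ablative.
number: -u → plural.
definiteness: ∅ → indefinite.
noun class: -tsu/sh → class II.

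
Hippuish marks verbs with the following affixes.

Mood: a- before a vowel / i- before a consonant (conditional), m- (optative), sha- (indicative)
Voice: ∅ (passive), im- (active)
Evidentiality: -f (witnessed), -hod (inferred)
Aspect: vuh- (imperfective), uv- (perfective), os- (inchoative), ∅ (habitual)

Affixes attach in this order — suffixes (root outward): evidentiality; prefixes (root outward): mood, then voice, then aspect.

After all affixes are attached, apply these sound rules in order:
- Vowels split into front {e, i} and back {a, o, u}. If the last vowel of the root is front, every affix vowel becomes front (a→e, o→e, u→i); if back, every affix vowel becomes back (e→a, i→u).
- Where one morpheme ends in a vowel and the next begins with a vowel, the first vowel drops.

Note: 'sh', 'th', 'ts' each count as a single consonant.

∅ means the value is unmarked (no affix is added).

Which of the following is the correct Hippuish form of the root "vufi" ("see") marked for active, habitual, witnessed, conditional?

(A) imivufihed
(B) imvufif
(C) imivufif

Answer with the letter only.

C

Attach mood conditional i- (before consonant 'v') → ivufi.
Attach voice active im- → imivufi.
aspect = habitual: zero marking, form stays imivufi.
Attach evidentiality witnessed -f → imivufif.
Vowel harmony: no change.
Vowel deletion: no change.
So the correct form is imivufif, option (C).
(B) imvufif is wrong: it has the affixes in the wrong order.
(A) imivufihed is wrong: it uses inferred instead of witnessed for evidentiality.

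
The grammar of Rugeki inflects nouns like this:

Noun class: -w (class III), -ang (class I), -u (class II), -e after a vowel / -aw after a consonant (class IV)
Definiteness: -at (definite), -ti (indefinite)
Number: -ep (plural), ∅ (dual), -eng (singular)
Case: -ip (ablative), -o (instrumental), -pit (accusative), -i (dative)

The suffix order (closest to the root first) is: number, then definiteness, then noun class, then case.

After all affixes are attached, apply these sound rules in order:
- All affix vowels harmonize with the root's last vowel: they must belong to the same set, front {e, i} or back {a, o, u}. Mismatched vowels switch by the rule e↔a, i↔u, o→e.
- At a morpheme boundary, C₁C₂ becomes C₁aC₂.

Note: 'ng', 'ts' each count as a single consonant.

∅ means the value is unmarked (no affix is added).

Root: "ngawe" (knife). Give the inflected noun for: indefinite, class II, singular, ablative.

Attach number singular -eng → ngaweeng.
Attach definiteness indefinite -ti → ngaweengti.
Attach noun class class II -u → ngaweengtiu.
Attach case ablative -ip → ngaweengtiuip.
Apply vowel harmony: ngaweengtiuip → ngaweengtiiip.
Apply epenthesis: ngaweengtiiip → ngaweengatiiip.

ngaweengatiiip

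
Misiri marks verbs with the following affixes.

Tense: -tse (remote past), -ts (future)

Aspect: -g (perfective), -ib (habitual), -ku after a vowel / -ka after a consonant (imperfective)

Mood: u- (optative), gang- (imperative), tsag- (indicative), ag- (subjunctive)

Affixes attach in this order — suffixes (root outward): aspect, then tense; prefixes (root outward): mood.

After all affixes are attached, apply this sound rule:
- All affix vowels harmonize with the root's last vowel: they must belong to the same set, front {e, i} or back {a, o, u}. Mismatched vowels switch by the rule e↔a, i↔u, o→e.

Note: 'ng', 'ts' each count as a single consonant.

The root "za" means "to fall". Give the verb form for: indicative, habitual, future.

tsagzaubts

Attach mood indicative tsag- → tsagza.
Attach aspect habitual -ib → tsagzaib.
Attach tense future -ts → tsagzaibts.
Apply vowel harmony: tsagzaibts → tsagzaubts.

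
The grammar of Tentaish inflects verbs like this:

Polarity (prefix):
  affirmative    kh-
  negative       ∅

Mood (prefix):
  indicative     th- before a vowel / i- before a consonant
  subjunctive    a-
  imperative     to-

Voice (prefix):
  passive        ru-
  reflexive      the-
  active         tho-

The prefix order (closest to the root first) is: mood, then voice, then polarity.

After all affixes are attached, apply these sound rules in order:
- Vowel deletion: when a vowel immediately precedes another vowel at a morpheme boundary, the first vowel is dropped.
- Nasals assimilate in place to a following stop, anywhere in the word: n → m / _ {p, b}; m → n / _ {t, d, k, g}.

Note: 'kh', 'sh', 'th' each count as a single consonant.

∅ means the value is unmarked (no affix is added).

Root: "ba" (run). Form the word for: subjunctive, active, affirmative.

Attach mood subjunctive a- → aba.
Attach voice active tho- → thoaba.
Attach polarity affirmative kh- → khthoaba.
Apply vowel deletion: khthoaba → khthaba.
Nasal assimilation: no change.

khthaba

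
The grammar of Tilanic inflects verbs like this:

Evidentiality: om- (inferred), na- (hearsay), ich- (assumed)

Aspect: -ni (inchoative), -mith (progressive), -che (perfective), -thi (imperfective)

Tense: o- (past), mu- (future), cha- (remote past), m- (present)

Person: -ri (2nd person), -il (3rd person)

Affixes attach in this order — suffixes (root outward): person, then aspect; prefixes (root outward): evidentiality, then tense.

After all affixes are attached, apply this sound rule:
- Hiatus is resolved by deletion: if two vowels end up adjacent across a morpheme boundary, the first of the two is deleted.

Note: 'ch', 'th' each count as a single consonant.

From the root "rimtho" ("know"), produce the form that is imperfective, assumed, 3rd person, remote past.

chichrimthilthi

Attach evidentiality assumed ich- → ichrimtho.
Attach person 3rd person -il → ichrimthoil.
Attach aspect imperfective -thi → ichrimthoilthi.
Attach tense remote past cha- → chaichrimthoilthi.
Apply vowel deletion: chaichrimthoilthi → chichrimthilthi.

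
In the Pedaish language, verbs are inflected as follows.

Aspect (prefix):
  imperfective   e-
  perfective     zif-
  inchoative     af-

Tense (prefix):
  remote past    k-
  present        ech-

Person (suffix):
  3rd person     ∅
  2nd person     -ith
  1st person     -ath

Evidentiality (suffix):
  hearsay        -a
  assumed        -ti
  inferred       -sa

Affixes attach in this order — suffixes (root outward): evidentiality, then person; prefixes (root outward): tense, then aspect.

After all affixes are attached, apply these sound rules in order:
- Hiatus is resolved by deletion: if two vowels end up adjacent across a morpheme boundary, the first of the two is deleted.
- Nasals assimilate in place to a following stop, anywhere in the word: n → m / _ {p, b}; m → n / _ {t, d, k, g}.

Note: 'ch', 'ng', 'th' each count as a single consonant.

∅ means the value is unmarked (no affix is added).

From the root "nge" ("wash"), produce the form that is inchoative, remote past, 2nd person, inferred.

Attach tense remote past k- → knge.
Attach evidentiality inferred -sa → kngesa.
Attach person 2nd person -ith → kngesaith.
Attach aspect inchoative af- → afkngesaith.
Apply vowel deletion: afkngesaith → afkngesith.
Nasal assimilation: no change.

afkngesith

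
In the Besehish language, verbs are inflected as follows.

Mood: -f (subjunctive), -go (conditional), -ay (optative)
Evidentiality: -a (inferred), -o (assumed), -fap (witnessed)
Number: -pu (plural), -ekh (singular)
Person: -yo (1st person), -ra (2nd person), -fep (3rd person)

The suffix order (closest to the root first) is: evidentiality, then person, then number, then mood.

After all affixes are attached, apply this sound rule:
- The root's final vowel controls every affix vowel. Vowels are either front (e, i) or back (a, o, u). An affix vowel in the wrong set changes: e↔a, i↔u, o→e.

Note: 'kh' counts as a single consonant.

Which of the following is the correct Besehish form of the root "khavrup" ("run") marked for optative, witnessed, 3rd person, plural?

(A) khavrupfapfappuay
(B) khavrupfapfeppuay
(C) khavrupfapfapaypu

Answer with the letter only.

Attach evidentiality witnessed -fap → khavrupfap.
Attach person 3rd person -fep → khavrupfapfep.
Attach number plural -pu → khavrupfapfeppu.
Attach mood optative -ay → khavrupfapfeppuay.
Apply vowel harmony: khavrupfapfeppuay → khavrupfapfappuay.
So the correct form is khavrupfapfappuay, option (A).
(B) khavrupfapfeppuay is wrong: it fails to apply the sound rule(s).
(C) khavrupfapfapaypu is wrong: it has the affixes in the wrong order.

A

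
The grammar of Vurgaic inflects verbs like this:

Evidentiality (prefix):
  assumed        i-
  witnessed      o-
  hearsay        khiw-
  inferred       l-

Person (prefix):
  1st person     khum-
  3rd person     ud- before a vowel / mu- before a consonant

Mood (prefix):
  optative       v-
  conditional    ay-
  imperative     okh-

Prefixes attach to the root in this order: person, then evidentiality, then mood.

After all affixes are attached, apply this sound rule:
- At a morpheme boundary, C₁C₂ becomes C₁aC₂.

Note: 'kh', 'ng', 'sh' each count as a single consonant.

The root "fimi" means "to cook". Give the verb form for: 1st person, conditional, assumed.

Attach person 1st person khum- → khumfimi.
Attach evidentiality assumed i- → ikhumfimi.
Attach mood conditional ay- → ayikhumfimi.
Apply epenthesis: ayikhumfimi → ayikhumafimi.

ayikhumafimi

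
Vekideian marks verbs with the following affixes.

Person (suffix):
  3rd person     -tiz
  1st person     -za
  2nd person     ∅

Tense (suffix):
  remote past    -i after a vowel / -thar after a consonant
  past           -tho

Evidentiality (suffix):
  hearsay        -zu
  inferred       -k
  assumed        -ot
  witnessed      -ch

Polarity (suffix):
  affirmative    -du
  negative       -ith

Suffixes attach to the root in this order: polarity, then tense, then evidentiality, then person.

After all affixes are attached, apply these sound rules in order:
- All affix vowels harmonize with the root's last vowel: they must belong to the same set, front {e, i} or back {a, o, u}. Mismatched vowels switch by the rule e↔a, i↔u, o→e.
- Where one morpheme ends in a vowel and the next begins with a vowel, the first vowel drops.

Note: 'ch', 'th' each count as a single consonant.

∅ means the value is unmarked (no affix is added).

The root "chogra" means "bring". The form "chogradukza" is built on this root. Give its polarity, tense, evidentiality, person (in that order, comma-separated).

Segment: chogra-du-i-k-za.
polarity: -du → affirmative.
tense: -i/thar → remote past.
evidentiality: -k → inferred.
person: -za → 1st person.

affirmative, remote past, inferred, 1st person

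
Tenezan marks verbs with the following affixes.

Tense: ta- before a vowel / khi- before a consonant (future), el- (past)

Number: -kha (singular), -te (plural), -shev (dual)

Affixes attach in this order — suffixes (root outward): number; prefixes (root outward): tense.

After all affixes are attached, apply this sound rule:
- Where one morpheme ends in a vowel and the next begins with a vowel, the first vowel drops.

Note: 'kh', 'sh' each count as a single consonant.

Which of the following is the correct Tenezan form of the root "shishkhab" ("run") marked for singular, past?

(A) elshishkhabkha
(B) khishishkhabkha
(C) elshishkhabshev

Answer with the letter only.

A

Attach tense past el- → elshishkhab.
Attach number singular -kha → elshishkhabkha.
Vowel deletion: no change.
So the correct form is elshishkhabkha, option (A).
(C) elshishkhabshev is wrong: it uses dual instead of singular for number.
(B) khishishkhabkha is wrong: it uses future instead of past for tense.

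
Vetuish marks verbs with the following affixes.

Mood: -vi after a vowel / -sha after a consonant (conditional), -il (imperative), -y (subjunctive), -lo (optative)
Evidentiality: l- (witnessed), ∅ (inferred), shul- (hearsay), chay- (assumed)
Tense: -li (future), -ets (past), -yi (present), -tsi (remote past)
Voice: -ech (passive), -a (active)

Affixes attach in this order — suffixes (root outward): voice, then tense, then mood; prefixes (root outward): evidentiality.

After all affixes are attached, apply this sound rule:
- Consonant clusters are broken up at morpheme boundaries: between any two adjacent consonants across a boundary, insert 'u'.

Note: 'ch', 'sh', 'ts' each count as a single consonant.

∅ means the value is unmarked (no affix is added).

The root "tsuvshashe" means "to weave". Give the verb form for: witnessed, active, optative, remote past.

Attach voice active -a → tsuvshashea.
Attach tense remote past -tsi → tsuvshasheatsi.
Attach evidentiality witnessed l- → ltsuvshasheatsi.
Attach mood optative -lo → ltsuvshasheatsilo.
Apply epenthesis: ltsuvshasheatsilo → lutsuvshasheatsilo.

lutsuvshasheatsilo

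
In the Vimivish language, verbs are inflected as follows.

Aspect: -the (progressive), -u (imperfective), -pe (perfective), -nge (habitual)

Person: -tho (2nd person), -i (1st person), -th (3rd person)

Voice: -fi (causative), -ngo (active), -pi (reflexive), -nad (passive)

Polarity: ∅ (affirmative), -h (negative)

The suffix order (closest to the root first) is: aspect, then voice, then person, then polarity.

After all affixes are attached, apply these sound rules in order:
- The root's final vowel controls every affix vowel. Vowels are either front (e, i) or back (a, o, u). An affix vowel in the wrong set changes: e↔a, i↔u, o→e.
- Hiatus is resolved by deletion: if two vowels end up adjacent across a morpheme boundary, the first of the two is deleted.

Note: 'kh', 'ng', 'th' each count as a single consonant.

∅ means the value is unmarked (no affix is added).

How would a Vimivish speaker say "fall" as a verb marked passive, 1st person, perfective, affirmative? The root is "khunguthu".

Attach aspect perfective -pe → khunguthupe.
Attach voice passive -nad → khunguthupenad.
Attach person 1st person -i → khunguthupenadi.
polarity = affirmative: zero marking, form stays khunguthupenadi.
Apply vowel harmony: khunguthupenadi → khunguthupanadu.
Vowel deletion: no change.

khunguthupanadu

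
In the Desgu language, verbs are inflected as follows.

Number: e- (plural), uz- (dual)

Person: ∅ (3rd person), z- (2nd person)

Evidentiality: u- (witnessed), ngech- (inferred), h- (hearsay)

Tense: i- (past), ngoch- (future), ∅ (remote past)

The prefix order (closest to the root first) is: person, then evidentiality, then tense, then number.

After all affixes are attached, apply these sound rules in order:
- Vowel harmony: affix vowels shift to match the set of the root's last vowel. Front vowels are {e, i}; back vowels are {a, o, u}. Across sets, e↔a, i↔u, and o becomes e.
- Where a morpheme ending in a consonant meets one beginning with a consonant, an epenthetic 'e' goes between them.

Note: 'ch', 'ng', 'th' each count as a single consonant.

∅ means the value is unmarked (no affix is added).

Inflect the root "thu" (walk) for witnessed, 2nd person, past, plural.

auuzethu

Attach person 2nd person z- → zthu.
Attach evidentiality witnessed u- → uzthu.
Attach tense past i- → iuzthu.
Attach number plural e- → eiuzthu.
Apply vowel harmony: eiuzthu → auuzthu.
Apply epenthesis: auuzthu → auuzethu.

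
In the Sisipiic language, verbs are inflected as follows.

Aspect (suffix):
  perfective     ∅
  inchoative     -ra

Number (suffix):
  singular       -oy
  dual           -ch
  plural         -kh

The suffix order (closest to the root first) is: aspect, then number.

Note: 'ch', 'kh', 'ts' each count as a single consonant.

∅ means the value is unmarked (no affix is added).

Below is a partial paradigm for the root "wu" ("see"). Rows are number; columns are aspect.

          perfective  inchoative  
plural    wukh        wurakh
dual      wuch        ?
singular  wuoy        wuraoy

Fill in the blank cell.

wurach

Attach aspect inchoative -ra → wura.
Attach number dual -ch → wurach.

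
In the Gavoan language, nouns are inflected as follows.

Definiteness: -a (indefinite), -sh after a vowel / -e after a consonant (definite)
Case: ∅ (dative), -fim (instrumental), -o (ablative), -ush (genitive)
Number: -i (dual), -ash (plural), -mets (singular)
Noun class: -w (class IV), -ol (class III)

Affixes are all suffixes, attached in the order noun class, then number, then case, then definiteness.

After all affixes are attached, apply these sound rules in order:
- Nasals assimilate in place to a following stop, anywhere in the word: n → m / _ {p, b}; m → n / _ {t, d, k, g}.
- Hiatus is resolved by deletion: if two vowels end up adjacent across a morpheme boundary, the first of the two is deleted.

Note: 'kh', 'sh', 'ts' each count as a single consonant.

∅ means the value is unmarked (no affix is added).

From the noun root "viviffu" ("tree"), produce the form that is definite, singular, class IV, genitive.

Attach noun class class IV -w → viviffuw.
Attach number singular -mets → viviffuwmets.
Attach case genitive -ush → viviffuwmetsush.
Attach definiteness definite -e (after consonant 'sh') → viviffuwmetsushe.
Nasal assimilation: no change.
Vowel deletion: no change.

viviffuwmetsushe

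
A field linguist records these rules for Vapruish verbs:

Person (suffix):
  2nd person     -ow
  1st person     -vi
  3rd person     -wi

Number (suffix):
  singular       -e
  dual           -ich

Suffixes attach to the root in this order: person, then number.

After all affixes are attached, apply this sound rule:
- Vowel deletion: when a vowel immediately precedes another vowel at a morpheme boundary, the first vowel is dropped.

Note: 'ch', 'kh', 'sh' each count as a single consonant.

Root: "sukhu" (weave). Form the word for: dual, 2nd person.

Attach person 2nd person -ow → sukhuow.
Attach number dual -ich → sukhuowich.
Apply vowel deletion: sukhuowich → sukhowich.

sukhowich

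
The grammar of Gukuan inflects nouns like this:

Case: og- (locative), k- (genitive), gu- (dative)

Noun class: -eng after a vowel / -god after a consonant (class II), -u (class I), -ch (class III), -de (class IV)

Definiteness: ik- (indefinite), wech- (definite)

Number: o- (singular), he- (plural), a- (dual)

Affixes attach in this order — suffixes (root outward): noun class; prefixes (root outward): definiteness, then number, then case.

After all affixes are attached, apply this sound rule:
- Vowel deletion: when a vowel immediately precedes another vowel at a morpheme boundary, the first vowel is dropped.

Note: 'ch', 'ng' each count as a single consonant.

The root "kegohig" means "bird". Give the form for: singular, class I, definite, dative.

gowechkegohigu

Attach definiteness definite wech- → wechkegohig.
Attach noun class class I -u → wechkegohigu.
Attach number singular o- → owechkegohigu.
Attach case dative gu- → guowechkegohigu.
Apply vowel deletion: guowechkegohigu → gowechkegohigu.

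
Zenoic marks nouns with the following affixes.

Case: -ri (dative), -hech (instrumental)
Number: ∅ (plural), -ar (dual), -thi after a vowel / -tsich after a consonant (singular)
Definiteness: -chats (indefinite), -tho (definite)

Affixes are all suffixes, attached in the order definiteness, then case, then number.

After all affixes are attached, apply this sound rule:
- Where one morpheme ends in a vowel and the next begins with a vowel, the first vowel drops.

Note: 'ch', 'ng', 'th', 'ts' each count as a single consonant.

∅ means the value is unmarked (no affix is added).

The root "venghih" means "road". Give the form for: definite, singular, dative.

Attach definiteness definite -tho → venghihtho.
Attach case dative -ri → venghihthori.
Attach number singular -thi (after vowel 'i') → venghihthorithi.
Vowel deletion: no change.

venghihthorithi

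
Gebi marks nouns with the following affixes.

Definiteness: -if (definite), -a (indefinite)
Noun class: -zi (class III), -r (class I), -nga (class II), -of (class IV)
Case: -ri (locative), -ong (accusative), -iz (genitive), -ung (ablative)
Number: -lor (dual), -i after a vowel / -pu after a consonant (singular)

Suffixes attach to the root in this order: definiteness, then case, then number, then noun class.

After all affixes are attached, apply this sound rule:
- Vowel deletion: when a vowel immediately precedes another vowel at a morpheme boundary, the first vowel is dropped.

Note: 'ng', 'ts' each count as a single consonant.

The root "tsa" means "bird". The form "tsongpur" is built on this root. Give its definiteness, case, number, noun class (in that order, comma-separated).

indefinite, accusative, singular, class I

Segment: tsa-a-ong-pu-r.
definiteness: -a → indefinite.
case: -ong → accusative.
number: -i/pu → singular.
noun class: -r → class I.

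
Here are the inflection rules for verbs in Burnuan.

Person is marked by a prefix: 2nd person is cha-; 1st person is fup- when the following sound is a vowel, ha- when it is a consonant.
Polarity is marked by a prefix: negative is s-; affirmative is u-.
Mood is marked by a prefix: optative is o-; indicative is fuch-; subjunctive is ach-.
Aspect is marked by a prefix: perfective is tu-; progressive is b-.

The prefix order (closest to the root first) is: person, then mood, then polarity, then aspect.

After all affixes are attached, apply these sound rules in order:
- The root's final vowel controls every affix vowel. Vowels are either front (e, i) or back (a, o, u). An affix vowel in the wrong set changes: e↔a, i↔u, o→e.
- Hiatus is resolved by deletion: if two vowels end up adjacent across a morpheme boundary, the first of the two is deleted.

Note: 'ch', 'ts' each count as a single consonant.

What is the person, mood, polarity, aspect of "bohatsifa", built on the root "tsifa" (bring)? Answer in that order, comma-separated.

Segment: b-u-o-ha-tsifa.
person: fup/ha- → 1st person.
mood: o- → optative.
polarity: u- → affirmative.
aspect: b- → progressive.

1st person, optative, affirmative, progressive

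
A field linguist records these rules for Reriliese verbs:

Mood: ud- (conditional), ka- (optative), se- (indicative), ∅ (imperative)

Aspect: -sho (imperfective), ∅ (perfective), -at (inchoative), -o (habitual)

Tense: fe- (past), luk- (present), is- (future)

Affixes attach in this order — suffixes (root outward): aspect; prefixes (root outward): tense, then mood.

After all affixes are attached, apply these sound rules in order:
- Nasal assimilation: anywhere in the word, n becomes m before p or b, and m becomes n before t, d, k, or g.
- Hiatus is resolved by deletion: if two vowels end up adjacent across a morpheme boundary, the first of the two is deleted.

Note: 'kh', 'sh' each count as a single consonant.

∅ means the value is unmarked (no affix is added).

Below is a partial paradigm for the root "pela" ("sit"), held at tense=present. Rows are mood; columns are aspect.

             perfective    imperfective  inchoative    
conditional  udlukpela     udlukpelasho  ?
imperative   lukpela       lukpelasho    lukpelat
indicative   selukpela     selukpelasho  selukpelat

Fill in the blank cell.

Attach tense present luk- → lukpela.
Attach mood conditional ud- → udlukpela.
Attach aspect inchoative -at → udlukpelaat.
Nasal assimilation: no change.
Apply vowel deletion: udlukpelaat → udlukpelat.

udlukpelat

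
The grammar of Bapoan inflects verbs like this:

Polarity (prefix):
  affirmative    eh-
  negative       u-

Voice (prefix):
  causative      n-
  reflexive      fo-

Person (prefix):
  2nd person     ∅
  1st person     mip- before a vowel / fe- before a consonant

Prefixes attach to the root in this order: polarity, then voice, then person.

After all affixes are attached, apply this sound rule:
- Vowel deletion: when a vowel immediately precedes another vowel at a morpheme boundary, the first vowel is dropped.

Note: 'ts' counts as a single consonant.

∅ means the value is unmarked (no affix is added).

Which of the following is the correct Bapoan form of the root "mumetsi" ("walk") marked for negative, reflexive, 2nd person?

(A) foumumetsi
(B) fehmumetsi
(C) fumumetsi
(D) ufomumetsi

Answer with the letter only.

C

Attach polarity negative u- → umumetsi.
Attach voice reflexive fo- → foumumetsi.
person = 2nd person: zero marking, form stays foumumetsi.
Apply vowel deletion: foumumetsi → fumumetsi.
So the correct form is fumumetsi, option (C).
(D) ufomumetsi is wrong: it has the affixes in the wrong order.
(A) foumumetsi is wrong: it fails to apply the sound rule(s).
(B) fehmumetsi is wrong: it uses affirmative instead of negative for polarity.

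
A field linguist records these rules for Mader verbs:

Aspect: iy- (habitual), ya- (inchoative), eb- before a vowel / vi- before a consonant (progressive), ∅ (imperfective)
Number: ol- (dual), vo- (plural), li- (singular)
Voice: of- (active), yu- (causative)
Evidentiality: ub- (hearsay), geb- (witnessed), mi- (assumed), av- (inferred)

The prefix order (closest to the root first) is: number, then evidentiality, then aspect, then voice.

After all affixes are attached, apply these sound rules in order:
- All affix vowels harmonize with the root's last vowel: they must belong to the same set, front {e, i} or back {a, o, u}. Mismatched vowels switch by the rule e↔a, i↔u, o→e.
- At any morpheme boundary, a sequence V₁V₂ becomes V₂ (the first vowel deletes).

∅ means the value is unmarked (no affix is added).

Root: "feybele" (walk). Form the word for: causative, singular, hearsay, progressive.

Attach number singular li- → lifeybele.
Attach evidentiality hearsay ub- → ublifeybele.
Attach aspect progressive eb- (before vowel 'u') → ebublifeybele.
Attach voice causative yu- → yuebublifeybele.
Apply vowel harmony: yuebublifeybele → yiebiblifeybele.
Apply vowel deletion: yiebiblifeybele → yebiblifeybele.

yebiblifeybele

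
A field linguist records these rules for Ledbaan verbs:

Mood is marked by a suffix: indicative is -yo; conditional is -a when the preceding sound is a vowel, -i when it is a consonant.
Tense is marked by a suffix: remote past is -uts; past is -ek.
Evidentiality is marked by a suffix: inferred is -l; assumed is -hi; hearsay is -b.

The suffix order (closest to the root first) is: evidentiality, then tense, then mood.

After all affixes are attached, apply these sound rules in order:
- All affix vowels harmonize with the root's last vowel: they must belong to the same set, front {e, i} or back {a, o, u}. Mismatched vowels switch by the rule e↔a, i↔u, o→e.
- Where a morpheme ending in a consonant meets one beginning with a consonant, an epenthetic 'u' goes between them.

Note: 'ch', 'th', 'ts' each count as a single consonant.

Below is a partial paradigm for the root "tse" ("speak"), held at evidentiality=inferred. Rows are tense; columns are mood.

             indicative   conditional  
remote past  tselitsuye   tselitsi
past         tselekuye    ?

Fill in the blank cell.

tseleki

Attach evidentiality inferred -l → tsel.
Attach tense past -ek → tselek.
Attach mood conditional -i (after consonant 'k') → tseleki.
Vowel harmony: no change.
Epenthesis: no change.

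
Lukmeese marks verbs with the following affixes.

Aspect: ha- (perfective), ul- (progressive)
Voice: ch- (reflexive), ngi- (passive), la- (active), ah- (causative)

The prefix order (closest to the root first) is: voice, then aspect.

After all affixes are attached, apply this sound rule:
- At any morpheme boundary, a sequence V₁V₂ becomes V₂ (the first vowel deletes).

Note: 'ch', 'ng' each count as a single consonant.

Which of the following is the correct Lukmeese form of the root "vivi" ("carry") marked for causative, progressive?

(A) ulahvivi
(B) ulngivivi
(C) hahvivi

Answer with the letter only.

Attach voice causative ah- → ahvivi.
Attach aspect progressive ul- → ulahvivi.
Vowel deletion: no change.
So the correct form is ulahvivi, option (A).
(C) hahvivi is wrong: it uses perfective instead of progressive for aspect.
(B) ulngivivi is wrong: it uses passive instead of causative for voice.

A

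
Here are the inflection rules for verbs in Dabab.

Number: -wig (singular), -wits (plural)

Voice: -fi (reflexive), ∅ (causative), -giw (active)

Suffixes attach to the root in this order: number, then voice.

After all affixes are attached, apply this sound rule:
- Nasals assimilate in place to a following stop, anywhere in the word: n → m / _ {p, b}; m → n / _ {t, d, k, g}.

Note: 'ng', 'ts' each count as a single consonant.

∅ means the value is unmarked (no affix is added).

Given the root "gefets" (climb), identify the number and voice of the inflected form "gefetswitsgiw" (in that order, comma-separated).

plural, active

Segment: gefets-wits-giw.
number: -wits → plural.
voice: -giw → active.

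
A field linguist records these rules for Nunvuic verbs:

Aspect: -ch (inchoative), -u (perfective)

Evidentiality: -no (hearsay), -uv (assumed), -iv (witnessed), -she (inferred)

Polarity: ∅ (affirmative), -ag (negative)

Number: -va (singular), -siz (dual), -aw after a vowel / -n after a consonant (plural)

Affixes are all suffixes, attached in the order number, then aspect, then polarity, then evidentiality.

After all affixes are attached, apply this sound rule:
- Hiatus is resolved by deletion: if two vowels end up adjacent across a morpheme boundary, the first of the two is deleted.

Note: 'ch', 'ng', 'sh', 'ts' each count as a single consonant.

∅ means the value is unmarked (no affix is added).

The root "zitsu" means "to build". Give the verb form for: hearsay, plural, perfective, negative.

Attach number plural -aw (after vowel 'u') → zitsuaw.
Attach aspect perfective -u → zitsuawu.
Attach polarity negative -ag → zitsuawuag.
Attach evidentiality hearsay -no → zitsuawuagno.
Apply vowel deletion: zitsuawuagno → zitsawagno.

zitsawagno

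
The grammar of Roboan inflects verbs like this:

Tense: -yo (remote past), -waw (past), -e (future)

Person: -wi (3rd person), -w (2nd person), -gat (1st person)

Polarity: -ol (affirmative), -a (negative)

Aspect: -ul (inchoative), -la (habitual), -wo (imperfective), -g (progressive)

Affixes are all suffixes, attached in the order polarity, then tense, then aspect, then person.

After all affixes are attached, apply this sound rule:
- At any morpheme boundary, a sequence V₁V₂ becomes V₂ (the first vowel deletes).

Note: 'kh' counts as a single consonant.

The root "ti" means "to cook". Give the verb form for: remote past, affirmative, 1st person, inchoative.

tolyulgat

Attach polarity affirmative -ol → tiol.
Attach tense remote past -yo → tiolyo.
Attach aspect inchoative -ul → tiolyoul.
Attach person 1st person -gat → tiolyoulgat.
Apply vowel deletion: tiolyoulgat → tolyulgat.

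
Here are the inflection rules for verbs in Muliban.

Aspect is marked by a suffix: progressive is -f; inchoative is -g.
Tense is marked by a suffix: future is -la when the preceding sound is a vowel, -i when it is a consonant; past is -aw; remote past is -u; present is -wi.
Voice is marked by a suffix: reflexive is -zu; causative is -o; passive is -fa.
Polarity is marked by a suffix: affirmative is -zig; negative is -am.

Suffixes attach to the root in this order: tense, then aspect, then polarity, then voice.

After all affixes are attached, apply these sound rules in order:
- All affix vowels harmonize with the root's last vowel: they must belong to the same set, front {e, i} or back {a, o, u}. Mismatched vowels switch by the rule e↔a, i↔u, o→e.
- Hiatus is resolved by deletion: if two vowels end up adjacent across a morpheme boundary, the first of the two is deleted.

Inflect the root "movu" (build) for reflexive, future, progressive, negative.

movulafamzu

Attach tense future -la (after vowel 'u') → movula.
Attach aspect progressive -f → movulaf.
Attach polarity negative -am → movulafam.
Attach voice reflexive -zu → movulafamzu.
Vowel harmony: no change.
Vowel deletion: no change.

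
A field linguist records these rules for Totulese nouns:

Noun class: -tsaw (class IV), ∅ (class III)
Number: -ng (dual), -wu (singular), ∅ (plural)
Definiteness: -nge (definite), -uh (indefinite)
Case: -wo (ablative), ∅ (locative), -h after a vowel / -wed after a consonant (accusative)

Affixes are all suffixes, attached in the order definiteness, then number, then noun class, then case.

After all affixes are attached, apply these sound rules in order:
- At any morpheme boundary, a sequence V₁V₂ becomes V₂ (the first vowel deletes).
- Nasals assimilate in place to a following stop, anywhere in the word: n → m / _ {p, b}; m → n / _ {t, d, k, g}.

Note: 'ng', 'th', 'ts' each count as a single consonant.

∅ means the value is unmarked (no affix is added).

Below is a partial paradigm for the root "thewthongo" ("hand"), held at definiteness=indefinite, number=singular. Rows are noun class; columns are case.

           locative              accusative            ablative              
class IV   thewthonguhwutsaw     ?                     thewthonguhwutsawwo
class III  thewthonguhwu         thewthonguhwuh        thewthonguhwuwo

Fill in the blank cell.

Attach definiteness indefinite -uh → thewthongouh.
Attach number singular -wu → thewthongouhwu.
Attach noun class class IV -tsaw → thewthongouhwutsaw.
Attach case accusative -wed (after consonant 'w') → thewthongouhwutsawwed.
Apply vowel deletion: thewthongouhwutsawwed → thewthonguhwutsawwed.
Nasal assimilation: no change.

thewthonguhwutsawwed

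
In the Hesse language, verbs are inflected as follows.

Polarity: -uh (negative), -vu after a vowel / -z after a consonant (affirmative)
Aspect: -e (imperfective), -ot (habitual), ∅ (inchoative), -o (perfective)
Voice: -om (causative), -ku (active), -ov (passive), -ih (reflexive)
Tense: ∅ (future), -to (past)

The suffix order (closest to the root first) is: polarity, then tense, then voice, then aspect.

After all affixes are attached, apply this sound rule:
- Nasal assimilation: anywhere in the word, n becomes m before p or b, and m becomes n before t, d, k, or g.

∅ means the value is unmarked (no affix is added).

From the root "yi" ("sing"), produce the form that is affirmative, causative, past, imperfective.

yivutoome

Attach polarity affirmative -vu (after vowel 'i') → yivu.
Attach tense past -to → yivuto.
Attach voice causative -om → yivutoom.
Attach aspect imperfective -e → yivutoome.
Nasal assimilation: no change.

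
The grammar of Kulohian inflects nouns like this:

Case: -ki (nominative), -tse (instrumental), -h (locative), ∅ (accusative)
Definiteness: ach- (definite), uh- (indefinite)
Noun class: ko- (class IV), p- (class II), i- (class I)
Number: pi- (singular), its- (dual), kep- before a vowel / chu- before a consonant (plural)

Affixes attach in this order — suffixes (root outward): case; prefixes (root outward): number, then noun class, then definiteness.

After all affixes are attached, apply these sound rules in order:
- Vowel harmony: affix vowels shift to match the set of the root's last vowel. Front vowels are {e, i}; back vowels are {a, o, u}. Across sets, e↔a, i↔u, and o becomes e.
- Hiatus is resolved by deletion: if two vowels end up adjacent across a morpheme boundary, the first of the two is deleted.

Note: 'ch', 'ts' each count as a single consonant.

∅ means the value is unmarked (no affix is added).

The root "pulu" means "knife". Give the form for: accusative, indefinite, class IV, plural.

uhkochupulu

Attach number plural chu- (before consonant 'p') → chupulu.
Attach noun class class IV ko- → kochupulu.
case = accusative: zero marking, form stays kochupulu.
Attach definiteness indefinite uh- → uhkochupulu.
Vowel harmony: no change.
Vowel deletion: no change.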